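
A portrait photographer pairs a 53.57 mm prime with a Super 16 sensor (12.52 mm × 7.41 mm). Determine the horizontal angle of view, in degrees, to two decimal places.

13.33°

Angle of view α = 2·arctan(w/2f) with w = 12.52 mm and f = 53.57 mm.
w/2f = 0.11686; arctan(0.11686) ≈ 6.6652°, so α ≈ 13.3303°.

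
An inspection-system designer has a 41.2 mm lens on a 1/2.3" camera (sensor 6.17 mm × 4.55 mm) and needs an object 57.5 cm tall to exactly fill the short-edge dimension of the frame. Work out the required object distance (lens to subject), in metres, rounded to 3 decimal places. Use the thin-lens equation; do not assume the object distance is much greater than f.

5.248 m

W: 57.5 cm = 575 mm.
Magnification m = h/W = dᵢ/dₒ; combined with 1/f = 1/dₒ + 1/dᵢ this gives dₒ = f·(1 + W/h).
dₒ = 41.2 mm × (1 + 575/4.55) = 41.2 × 127.3736 ≈ 5247.793 mm = 5.24779 m.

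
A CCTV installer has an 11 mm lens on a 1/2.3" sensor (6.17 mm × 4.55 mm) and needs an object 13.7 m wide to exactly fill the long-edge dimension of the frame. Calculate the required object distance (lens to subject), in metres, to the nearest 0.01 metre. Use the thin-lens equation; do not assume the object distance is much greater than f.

24.44 m

W: 13.7 m = 13700 mm.
Magnification m = w/W = dᵢ/dₒ; combined with 1/f = 1/dₒ + 1/dᵢ this gives dₒ = f·(1 + W/w).
dₒ = 11 mm × (1 + 13700/6.17) = 11 × 2221.4214 ≈ 24435.635 mm = 24.4356 m.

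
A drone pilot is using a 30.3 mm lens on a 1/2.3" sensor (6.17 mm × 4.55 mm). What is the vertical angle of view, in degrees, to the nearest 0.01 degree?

8.59°

Angle of view α = 2·arctan(h/2f) with h = 4.55 mm and f = 30.3 mm.
h/2f = 0.07508; arctan(0.07508) ≈ 4.2939°, so α ≈ 8.5877°.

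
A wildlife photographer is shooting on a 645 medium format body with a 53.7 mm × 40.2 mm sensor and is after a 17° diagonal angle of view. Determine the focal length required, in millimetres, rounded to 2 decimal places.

224.42 mm

Sensor diagonal = √(53.7² + 40.2²) = √4499.7300 ≈ 67.0800 mm.
From α = 2·arctan(d/2f) we get f = d / (2·tan(α/2)).
With d = 67.0800 mm and α/2 = 8.5°, tan(α/2) ≈ 0.14945, so f ≈ 67.0800 / 0.29890 ≈ 224.4215 mm.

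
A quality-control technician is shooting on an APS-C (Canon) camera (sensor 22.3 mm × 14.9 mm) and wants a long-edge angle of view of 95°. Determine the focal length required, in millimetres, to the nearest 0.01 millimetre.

10.22 mm

From α = 2·arctan(w/2f) we get f = w / (2·tan(α/2)).
With w = 22.3 mm and α/2 = 47.5°, tan(α/2) ≈ 1.09131, so f ≈ 22.3 / 2.18262 ≈ 10.2171 mm.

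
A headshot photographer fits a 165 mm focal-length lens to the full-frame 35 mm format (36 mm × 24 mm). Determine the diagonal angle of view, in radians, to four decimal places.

Sensor diagonal = √(36² + 24²) = √1872.0000 ≈ 43.2666 mm.
Angle of view α = 2·arctan(d/2f) with d = 43.2666 mm and f = 165 mm.
d/2f = 0.13111; arctan(0.13111) ≈ 0.1304 rad, so α ≈ 0.2607 rad.

0.2607 rad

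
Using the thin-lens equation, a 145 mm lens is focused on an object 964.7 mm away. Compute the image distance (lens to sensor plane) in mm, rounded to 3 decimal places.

1/dᵢ = 1/f − 1/dₒ = 1/145 − 1/964.7 = 0.0058600 mm⁻¹.
dᵢ = 1/0.0058600 ≈ 170.6496 mm.

170.650 mm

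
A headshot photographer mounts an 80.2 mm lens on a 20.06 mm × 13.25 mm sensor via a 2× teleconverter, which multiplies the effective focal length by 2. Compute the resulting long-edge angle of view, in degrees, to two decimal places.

Effective focal length f = 80.2 × 2 = 160.4 mm.
α = 2·arctan(20.06 / (2 × 160.4)) = 2·arctan(0.06253) ≈ 7.1562°.

7.16°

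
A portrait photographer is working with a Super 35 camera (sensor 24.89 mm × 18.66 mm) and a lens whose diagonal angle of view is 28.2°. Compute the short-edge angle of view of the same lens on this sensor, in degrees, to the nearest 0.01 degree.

Sensor diagonal = √(24.89² + 18.66²) = √967.7077 ≈ 31.1080 mm.
From the diagonal AOV: f = 31.1080 / (2·tan(14.1°)) = 31.1080 / 0.50237 ≈ 61.9231 mm.
Short-edge AOV = 2·arctan(18.66 / (2 × 61.9231)) = 2·arctan(0.15067) ≈ 17.1367°.

17.14°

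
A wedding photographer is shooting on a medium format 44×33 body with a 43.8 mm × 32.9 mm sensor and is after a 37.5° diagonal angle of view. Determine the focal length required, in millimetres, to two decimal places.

80.69 mm

Sensor diagonal = √(43.8² + 32.9²) = √3000.8500 ≈ 54.7800 mm.
From α = 2·arctan(d/2f) we get f = d / (2·tan(α/2)).
With d = 54.7800 mm and α/2 = 18.75°, tan(α/2) ≈ 0.33945, so f ≈ 54.7800 / 0.67891 ≈ 80.6884 mm.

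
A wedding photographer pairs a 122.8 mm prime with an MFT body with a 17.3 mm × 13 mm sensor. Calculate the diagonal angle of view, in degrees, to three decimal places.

Sensor diagonal = √(17.3² + 13²) = √468.2900 ≈ 21.6400 mm.
Angle of view α = 2·arctan(d/2f) with d = 21.6400 mm and f = 122.8 mm.
d/2f = 0.08811; arctan(0.08811) ≈ 5.0354°, so α ≈ 10.0707°.

10.071°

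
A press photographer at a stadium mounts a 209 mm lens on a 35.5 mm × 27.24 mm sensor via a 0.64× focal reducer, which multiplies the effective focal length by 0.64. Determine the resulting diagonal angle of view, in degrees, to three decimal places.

Effective focal length f = 209 × 0.64 = 133.76 mm.
Sensor diagonal = √(35.5² + 27.24²) = √2002.2676 ≈ 44.7467 mm.
α = 2·arctan(44.747 / (2 × 133.76)) = 2·arctan(0.16726) ≈ 18.9913°.

18.991°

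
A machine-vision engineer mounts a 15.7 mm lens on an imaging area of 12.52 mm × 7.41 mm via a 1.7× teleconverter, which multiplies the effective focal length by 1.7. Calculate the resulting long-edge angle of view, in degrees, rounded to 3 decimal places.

26.400°

Effective focal length f = 15.7 × 1.7 = 26.69 mm.
α = 2·arctan(12.52 / (2 × 26.69)) = 2·arctan(0.23454) ≈ 26.3997°.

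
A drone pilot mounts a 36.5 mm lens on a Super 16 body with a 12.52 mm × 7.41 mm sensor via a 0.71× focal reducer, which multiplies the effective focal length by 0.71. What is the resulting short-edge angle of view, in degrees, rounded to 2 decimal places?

16.27°

Effective focal length f = 36.5 × 0.71 = 25.915 mm.
α = 2·arctan(7.41 / (2 × 25.915)) = 2·arctan(0.14297) ≈ 16.2726°.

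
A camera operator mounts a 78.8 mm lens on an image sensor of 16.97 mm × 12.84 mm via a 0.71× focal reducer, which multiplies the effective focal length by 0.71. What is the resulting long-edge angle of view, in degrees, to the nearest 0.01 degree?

Effective focal length f = 78.8 × 0.71 = 55.948 mm.
α = 2·arctan(16.97 / (2 × 55.948)) = 2·arctan(0.15166) ≈ 17.2474°.

17.25°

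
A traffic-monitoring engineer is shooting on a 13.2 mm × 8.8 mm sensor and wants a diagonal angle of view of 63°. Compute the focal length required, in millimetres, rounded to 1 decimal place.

Sensor diagonal = √(13.2² + 8.8²) = √251.6800 ≈ 15.8644 mm.
From α = 2·arctan(d/2f) we get f = d / (2·tan(α/2)).
With d = 15.8644 mm and α/2 = 31.5°, tan(α/2) ≈ 0.61280, so f ≈ 15.8644 / 1.22560 ≈ 12.9442 mm.

12.9 mm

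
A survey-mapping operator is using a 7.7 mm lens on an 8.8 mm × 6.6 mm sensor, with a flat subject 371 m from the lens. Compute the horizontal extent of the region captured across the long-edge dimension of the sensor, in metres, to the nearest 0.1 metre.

dₒ: 371 m = 371000 mm.
Similar triangles through the lens centre give W/dₒ = w/dᵢ; with 1/f = 1/dₒ + 1/dᵢ this gives W = w·(dₒ − f)/f.
W = 8.8 mm × (371000 − 7.7) / 7.7 = 8.8 × 48180.8182 ≈ 423991.200 mm = 423.991 m.

424.0 m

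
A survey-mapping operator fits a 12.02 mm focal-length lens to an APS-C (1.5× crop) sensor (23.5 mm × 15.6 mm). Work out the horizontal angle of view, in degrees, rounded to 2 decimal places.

88.70°

Angle of view α = 2·arctan(w/2f) with w = 23.5 mm and f = 12.02 mm.
w/2f = 0.97754; arctan(0.97754) ≈ 44.3492°, so α ≈ 88.6984°.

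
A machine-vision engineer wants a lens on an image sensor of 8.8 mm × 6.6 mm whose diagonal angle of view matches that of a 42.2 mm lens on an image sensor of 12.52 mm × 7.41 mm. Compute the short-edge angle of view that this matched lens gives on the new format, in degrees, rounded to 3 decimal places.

Sensor diagonal = √(12.52² + 7.41²) = √211.6585 ≈ 14.5485 mm.
Sensor diagonal = √(8.8² + 6.6²) = √121.0000 ≈ 11.0000 mm.
Equal diagonal AOV ⇒ f₂ = f₁ · 11.0000/14.5485 = 42.2 × 0.75609 ≈ 31.9071 mm.
Short-edge AOV on the new format = 2·arctan(6.6 / (2 × 31.9071)) = 2·arctan(0.10343) ≈ 11.8097°.

11.810°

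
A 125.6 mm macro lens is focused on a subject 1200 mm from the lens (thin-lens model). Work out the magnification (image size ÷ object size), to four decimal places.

Thin lens: 1/f = 1/dₒ + 1/dᵢ → 1/dᵢ = 1/125.6 − 1/1200 = 0.0071285 mm⁻¹, so dᵢ ≈ 140.2829 mm.
Magnification m = dᵢ/dₒ = 140.2829/1200 ≈ 0.11690.

0.1169×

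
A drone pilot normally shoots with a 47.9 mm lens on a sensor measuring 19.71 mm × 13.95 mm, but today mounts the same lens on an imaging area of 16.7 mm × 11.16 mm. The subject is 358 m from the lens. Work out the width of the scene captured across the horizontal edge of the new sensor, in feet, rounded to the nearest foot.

409 ft

The focal length stays 47.9 mm; the relevant sensor dimension is now w = 16.7 mm. Object distance dₒ = 358 m = 358000 mm.
Thin-lens field width W = w·(dₒ − f)/f = 16.7 × (358000 − 47.9)/47.9 ≈ 124797.496 mm = 124797.496/304.8 ft = 409.441 ft.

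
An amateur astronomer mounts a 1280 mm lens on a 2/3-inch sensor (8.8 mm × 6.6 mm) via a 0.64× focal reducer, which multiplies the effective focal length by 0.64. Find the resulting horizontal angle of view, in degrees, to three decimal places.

0.615°

Effective focal length f = 1280 × 0.64 = 819.2 mm.
α = 2·arctan(8.8 / (2 × 819.2)) = 2·arctan(0.00537) ≈ 0.6155°.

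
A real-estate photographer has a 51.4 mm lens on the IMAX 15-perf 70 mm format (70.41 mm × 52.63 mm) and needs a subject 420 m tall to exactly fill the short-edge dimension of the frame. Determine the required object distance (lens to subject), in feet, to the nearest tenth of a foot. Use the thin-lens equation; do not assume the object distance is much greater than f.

W: 420 m = 420000 mm.
Magnification m = h/W = dᵢ/dₒ; combined with 1/f = 1/dₒ + 1/dᵢ this gives dₒ = f·(1 + W/h).
dₒ = 51.4 mm × (1 + 420000/52.63) = 51.4 × 7981.2394 ≈ 410235.706 mm = 410235.706/304.8 ft = 1345.92 ft.

1345.9 ft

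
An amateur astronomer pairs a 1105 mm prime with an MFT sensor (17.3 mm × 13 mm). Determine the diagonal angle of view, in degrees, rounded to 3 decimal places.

Sensor diagonal = √(17.3² + 13²) = √468.2900 ≈ 21.6400 mm.
Angle of view α = 2·arctan(d/2f) with d = 21.6400 mm and f = 1105 mm.
d/2f = 0.00979; arctan(0.00979) ≈ 0.5610°, so α ≈ 1.1220°.

1.122°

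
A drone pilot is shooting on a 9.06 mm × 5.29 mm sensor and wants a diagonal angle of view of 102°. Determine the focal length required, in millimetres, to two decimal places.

4.25 mm

Sensor diagonal = √(9.06² + 5.29²) = √110.0677 ≈ 10.4913 mm.
From α = 2·arctan(d/2f) we get f = d / (2·tan(α/2)).
With d = 10.4913 mm and α/2 = 51°, tan(α/2) ≈ 1.23490, so f ≈ 10.4913 / 2.46979 ≈ 4.2478 mm.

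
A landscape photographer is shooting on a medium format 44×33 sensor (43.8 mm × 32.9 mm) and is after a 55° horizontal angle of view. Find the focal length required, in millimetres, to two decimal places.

From α = 2·arctan(w/2f) we get f = w / (2·tan(α/2)).
With w = 43.8 mm and α/2 = 27.5°, tan(α/2) ≈ 0.52057, so f ≈ 43.8 / 1.04113 ≈ 42.0695 mm.

42.07 mm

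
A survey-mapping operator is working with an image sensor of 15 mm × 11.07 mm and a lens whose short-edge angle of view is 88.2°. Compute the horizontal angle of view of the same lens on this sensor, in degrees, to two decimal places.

105.42°

From the short-edge AOV: f = 11.07 / (2·tan(44.1°)) = 11.07 / 1.93813 ≈ 5.7117 mm.
Horizontal AOV = 2·arctan(15 / (2 × 5.7117)) = 2·arctan(1.31310) ≈ 105.4173°.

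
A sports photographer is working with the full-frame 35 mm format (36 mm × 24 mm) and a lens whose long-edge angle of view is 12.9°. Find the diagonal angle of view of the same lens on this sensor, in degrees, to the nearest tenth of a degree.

15.5°

From the long-edge AOV: f = 36 / (2·tan(6.45°)) = 36 / 0.22610 ≈ 159.2192 mm.
Sensor diagonal = √(36² + 24²) = √1872.0000 ≈ 43.2666 mm.
Diagonal AOV = 2·arctan(43.2666 / (2 × 159.2192)) = 2·arctan(0.13587) ≈ 15.4749°.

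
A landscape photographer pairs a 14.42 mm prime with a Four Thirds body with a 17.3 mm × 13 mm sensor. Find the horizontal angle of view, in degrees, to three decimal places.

61.916°

Angle of view α = 2·arctan(w/2f) with w = 17.3 mm and f = 14.42 mm.
w/2f = 0.59986; arctan(0.59986) ≈ 30.9579°, so α ≈ 61.9158°.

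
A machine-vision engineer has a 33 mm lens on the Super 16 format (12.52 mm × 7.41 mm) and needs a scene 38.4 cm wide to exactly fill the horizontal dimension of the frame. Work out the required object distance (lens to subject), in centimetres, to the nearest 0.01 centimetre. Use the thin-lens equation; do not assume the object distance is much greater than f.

104.51 cm

W: 38.4 cm = 384 mm.
Magnification m = w/W = dᵢ/dₒ; combined with 1/f = 1/dₒ + 1/dᵢ this gives dₒ = f·(1 + W/w).
dₒ = 33 mm × (1 + 384/12.52) = 33 × 31.6709 ≈ 1045.141 mm = 104.514 cm.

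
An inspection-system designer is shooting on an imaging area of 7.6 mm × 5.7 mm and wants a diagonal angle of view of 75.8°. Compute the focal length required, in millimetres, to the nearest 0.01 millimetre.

6.10 mm

Sensor diagonal = √(7.6² + 5.7²) = √90.2500 ≈ 9.5000 mm.
From α = 2·arctan(d/2f) we get f = d / (2·tan(α/2)).
With d = 9.5000 mm and α/2 = 37.9°, tan(α/2) ≈ 0.77848, so f ≈ 9.5000 / 1.55696 ≈ 6.1016 mm.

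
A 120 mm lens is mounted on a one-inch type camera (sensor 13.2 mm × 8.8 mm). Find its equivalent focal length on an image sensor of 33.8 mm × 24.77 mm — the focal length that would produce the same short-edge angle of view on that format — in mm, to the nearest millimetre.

Equal angle of view means equal height/f ratio, so f₂ = f₁ · (height₂/height₁) = 120 × 24.77/8.8.
f₂ = 120 × 2.81477 ≈ 337.773 mm.

338 mm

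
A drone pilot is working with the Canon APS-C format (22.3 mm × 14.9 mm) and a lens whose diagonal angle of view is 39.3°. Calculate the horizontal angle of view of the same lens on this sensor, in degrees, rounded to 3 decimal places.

33.072°

Sensor diagonal = √(22.3² + 14.9²) = √719.3000 ≈ 26.8198 mm.
From the diagonal AOV: f = 26.8198 / (2·tan(19.65°)) = 26.8198 / 0.71414 ≈ 37.5556 mm.
Horizontal AOV = 2·arctan(22.3 / (2 × 37.5556)) = 2·arctan(0.29689) ≈ 33.0716°.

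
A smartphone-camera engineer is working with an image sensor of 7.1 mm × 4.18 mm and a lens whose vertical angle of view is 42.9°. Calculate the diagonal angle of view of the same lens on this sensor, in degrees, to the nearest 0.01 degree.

From the vertical AOV: f = 4.18 / (2·tan(21.45°)) = 4.18 / 0.78581 ≈ 5.3194 mm.
Sensor diagonal = √(7.1² + 4.18²) = √67.8824 ≈ 8.2391 mm.
Diagonal AOV = 2·arctan(8.2391 / (2 × 5.3194)) = 2·arctan(0.77444) ≈ 75.5112°.

75.51°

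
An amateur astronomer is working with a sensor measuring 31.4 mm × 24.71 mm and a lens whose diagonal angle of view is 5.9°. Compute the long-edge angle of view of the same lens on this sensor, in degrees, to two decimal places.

Sensor diagonal = √(31.4² + 24.71²) = √1596.5441 ≈ 39.9568 mm.
From the diagonal AOV: f = 39.9568 / (2·tan(2.95°)) = 39.9568 / 0.10307 ≈ 387.6833 mm.
Long-edge AOV = 2·arctan(31.4 / (2 × 387.6833)) = 2·arctan(0.04050) ≈ 4.6381°.

4.64°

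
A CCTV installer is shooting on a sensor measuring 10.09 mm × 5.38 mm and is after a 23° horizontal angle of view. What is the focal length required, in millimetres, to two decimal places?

From α = 2·arctan(w/2f) we get f = w / (2·tan(α/2)).
With w = 10.09 mm and α/2 = 11.5°, tan(α/2) ≈ 0.20345, so f ≈ 10.09 / 0.40690 ≈ 24.7970 mm.

24.80 mm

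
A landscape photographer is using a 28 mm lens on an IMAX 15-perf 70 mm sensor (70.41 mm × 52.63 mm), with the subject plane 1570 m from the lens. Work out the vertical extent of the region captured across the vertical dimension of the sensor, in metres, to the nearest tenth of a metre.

dₒ: 1570 m = 1.57e+06 mm.
Similar triangles through the lens centre give W/dₒ = h/dᵢ; with 1/f = 1/dₒ + 1/dᵢ this gives W = h·(dₒ − f)/f.
W = 52.63 mm × (1.57e+06 − 28) / 28 = 52.63 × 56070.4286 ≈ 2950986.656 mm = 2950.99 m.

2951.0 m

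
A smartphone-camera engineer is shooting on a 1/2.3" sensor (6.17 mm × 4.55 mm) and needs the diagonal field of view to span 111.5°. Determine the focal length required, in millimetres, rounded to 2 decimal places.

Sensor diagonal = √(6.17² + 4.55²) = √58.7714 ≈ 7.6663 mm.
From α = 2·arctan(d/2f) we get f = d / (2·tan(α/2)).
With d = 7.6663 mm and α/2 = 55.75°, tan(α/2) ≈ 1.46870, so f ≈ 7.6663 / 2.93739 ≈ 2.6099 mm.

2.61 mm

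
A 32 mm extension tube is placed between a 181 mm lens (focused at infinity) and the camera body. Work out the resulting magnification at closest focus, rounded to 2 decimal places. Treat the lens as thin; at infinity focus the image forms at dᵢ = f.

0.18×

The tube moves the image plane from f to f + e, so dᵢ = 181 + 32 = 213 mm. Focus is achieved when 1/f = 1/dₒ + 1/dᵢ, giving dₒ = 1/(1/f − 1/(f+e)).
Magnification m = dᵢ/dₒ = (f+e)·(1/f − 1/(f+e)) = e/f = 32/181 ≈ 0.1768.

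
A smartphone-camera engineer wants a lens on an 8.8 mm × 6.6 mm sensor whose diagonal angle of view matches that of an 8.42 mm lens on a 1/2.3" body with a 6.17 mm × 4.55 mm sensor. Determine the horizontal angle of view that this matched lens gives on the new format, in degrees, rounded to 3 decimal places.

40.022°

Sensor diagonal = √(6.17² + 4.55²) = √58.7714 ≈ 7.6663 mm.
Sensor diagonal = √(8.8² + 6.6²) = √121.0000 ≈ 11.0000 mm.
Equal diagonal AOV ⇒ f₂ = f₁ · 11.0000/7.6663 = 8.42 × 1.43486 ≈ 12.0815 mm.
Horizontal AOV on the new format = 2·arctan(8.8 / (2 × 12.0815)) = 2·arctan(0.36419) ≈ 40.0225°.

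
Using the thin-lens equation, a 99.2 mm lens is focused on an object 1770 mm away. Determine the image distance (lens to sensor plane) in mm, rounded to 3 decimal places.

105.090 mm

1/dᵢ = 1/f − 1/dₒ = 1/99.2 − 1/1770 = 0.0095157 mm⁻¹.
dᵢ = 1/0.0095157 ≈ 105.0898 mm.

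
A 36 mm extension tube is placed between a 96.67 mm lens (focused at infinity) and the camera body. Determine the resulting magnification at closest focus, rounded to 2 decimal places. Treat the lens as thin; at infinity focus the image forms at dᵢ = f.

0.37×

The tube moves the image plane from f to f + e, so dᵢ = 96.67 + 36 = 132.67 mm. Focus is achieved when 1/f = 1/dₒ + 1/dᵢ, giving dₒ = 1/(1/f − 1/(f+e)).
Magnification m = dᵢ/dₒ = (f+e)·(1/f − 1/(f+e)) = e/f = 36/96.67 ≈ 0.3724.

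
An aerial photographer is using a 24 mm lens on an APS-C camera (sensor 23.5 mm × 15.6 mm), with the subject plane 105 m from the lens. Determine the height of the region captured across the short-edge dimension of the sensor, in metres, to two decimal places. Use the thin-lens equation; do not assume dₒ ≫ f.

68.23 m

dₒ: 105 m = 105000 mm.
Similar triangles through the lens centre give W/dₒ = h/dᵢ; with 1/f = 1/dₒ + 1/dᵢ this gives W = h·(dₒ − f)/f.
W = 15.6 mm × (105000 − 24) / 24 = 15.6 × 4374.0000 ≈ 68234.400 mm = 68.2344 m.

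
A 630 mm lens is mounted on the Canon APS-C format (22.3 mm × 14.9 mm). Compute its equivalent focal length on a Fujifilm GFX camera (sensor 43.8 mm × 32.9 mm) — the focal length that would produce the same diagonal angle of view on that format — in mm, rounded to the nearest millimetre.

1287 mm

Sensor diagonal = √(22.3² + 14.9²) = √719.3000 ≈ 26.8198 mm.
Sensor diagonal = √(43.8² + 32.9²) = √3000.8500 ≈ 54.7800 mm.
Equal angle of view means equal diagonal/f ratio, so f₂ = f₁ · (diagonal₂/diagonal₁) = 630 × 54.7800/26.8198.
f₂ = 630 × 2.04252 ≈ 1286.790 mm.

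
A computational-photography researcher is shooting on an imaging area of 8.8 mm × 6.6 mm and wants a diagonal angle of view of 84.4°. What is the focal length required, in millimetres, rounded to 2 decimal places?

Sensor diagonal = √(8.8² + 6.6²) = √121.0000 ≈ 11.0000 mm.
From α = 2·arctan(d/2f) we get f = d / (2·tan(α/2)).
With d = 11.0000 mm and α/2 = 42.2°, tan(α/2) ≈ 0.90674, so f ≈ 11.0000 / 1.81349 ≈ 6.0657 mm.

6.07 mm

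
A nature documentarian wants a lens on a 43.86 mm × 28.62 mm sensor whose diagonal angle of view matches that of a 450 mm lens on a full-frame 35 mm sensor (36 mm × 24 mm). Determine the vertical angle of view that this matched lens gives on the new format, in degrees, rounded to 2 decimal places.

3.01°

Sensor diagonal = √(36² + 24²) = √1872.0000 ≈ 43.2666 mm.
Sensor diagonal = √(43.86² + 28.62²) = √2742.8040 ≈ 52.3718 mm.
Equal diagonal AOV ⇒ f₂ = f₁ · 52.3718/43.2666 = 450 × 1.21044 ≈ 544.6995 mm.
Vertical AOV on the new format = 2·arctan(28.62 / (2 × 544.6995)) = 2·arctan(0.02627) ≈ 3.0098°.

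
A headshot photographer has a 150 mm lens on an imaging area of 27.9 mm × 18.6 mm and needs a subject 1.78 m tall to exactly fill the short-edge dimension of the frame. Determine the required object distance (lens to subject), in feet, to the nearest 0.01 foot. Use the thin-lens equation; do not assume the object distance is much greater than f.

W: 1.78 m = 1780 mm.
Magnification m = h/W = dᵢ/dₒ; combined with 1/f = 1/dₒ + 1/dᵢ this gives dₒ = f·(1 + W/h).
dₒ = 150 mm × (1 + 1780/18.6) = 150 × 96.6989 ≈ 14504.839 mm = 14504.839/304.8 ft = 47.5881 ft.

47.59 ft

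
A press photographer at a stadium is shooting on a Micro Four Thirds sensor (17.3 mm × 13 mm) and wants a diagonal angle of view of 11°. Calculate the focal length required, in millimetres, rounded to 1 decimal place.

Sensor diagonal = √(17.3² + 13²) = √468.2900 ≈ 21.6400 mm.
From α = 2·arctan(d/2f) we get f = d / (2·tan(α/2)).
With d = 21.6400 mm and α/2 = 5.5°, tan(α/2) ≈ 0.09629, so f ≈ 21.6400 / 0.19258 ≈ 112.3700 mm.

112.4 mm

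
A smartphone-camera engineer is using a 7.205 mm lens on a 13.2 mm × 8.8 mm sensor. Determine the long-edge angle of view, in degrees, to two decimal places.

Angle of view α = 2·arctan(w/2f) with w = 13.2 mm and f = 7.205 mm.
w/2f = 0.91603; arctan(0.91603) ≈ 42.4906°, so α ≈ 84.9813°.

84.98°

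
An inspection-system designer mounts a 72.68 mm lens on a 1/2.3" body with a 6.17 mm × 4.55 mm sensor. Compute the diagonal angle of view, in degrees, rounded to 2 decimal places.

Sensor diagonal = √(6.17² + 4.55²) = √58.7714 ≈ 7.6663 mm.
Angle of view α = 2·arctan(d/2f) with d = 7.6663 mm and f = 72.68 mm.
d/2f = 0.05274; arctan(0.05274) ≈ 3.0190°, so α ≈ 6.0379°.

6.04°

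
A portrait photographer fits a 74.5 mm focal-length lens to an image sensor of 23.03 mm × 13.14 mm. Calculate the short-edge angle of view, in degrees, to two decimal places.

10.08°

Angle of view α = 2·arctan(h/2f) with h = 13.14 mm and f = 74.5 mm.
h/2f = 0.08819; arctan(0.08819) ≈ 5.0398°, so α ≈ 10.0795°.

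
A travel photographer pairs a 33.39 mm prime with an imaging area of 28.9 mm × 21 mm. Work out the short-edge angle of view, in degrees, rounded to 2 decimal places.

Angle of view α = 2·arctan(h/2f) with h = 21 mm and f = 33.39 mm.
h/2f = 0.31447; arctan(0.31447) ≈ 17.4566°, so α ≈ 34.9131°.

34.91°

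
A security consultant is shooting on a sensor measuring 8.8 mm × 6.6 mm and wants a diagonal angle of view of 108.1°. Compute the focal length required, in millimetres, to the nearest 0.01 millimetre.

Sensor diagonal = √(8.8² + 6.6²) = √121.0000 ≈ 11.0000 mm.
From α = 2·arctan(d/2f) we get f = d / (2·tan(α/2)).
With d = 11.0000 mm and α/2 = 54.05°, tan(α/2) ≈ 1.37891, so f ≈ 11.0000 / 2.75782 ≈ 3.9887 mm.

3.99 mm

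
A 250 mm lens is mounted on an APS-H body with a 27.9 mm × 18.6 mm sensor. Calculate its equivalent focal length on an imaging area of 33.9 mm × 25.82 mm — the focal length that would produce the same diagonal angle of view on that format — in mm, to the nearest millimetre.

318 mm

Sensor diagonal = √(27.9² + 18.6²) = √1124.3700 ≈ 33.5316 mm.
Sensor diagonal = √(33.9² + 25.82²) = √1815.8824 ≈ 42.6132 mm.
Equal angle of view means equal diagonal/f ratio, so f₂ = f₁ · (diagonal₂/diagonal₁) = 250 × 42.6132/33.5316.
f₂ = 250 × 1.27084 ≈ 317.709 mm.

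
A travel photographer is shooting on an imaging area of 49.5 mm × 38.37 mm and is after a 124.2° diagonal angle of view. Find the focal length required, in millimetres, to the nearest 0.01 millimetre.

16.58 mm

Sensor diagonal = √(49.5² + 38.37²) = √3922.5069 ≈ 62.6299 mm.
From α = 2·arctan(d/2f) we get f = d / (2·tan(α/2)).
With d = 62.6299 mm and α/2 = 62.1°, tan(α/2) ≈ 1.88867, so f ≈ 62.6299 / 3.77734 ≈ 16.5804 mm.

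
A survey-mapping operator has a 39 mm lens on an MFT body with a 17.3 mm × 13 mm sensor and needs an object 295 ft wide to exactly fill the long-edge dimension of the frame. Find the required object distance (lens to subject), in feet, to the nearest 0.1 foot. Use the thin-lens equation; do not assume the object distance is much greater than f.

665.2 ft

W: 295 ft × 304.8 mm/ft = 89916.00 mm.
Magnification m = w/W = dᵢ/dₒ; combined with 1/f = 1/dₒ + 1/dᵢ this gives dₒ = f·(1 + W/w).
dₒ = 39 mm × (1 + 89916/17.3) = 39 × 5198.4565 ≈ 202739.803 mm = 202739.803/304.8 ft = 665.157 ft.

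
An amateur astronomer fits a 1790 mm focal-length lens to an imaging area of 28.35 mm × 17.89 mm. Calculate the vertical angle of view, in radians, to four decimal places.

Angle of view α = 2·arctan(h/2f) with h = 17.89 mm and f = 1790 mm.
h/2f = 0.00500; arctan(0.00500) ≈ 0.0050 rad, so α ≈ 0.0100 rad.

0.0100 rad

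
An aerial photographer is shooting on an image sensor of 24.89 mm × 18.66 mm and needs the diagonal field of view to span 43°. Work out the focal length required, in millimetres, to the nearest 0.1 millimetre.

39.5 mm

Sensor diagonal = √(24.89² + 18.66²) = √967.7077 ≈ 31.1080 mm.
From α = 2·arctan(d/2f) we get f = d / (2·tan(α/2)).
With d = 31.1080 mm and α/2 = 21.5°, tan(α/2) ≈ 0.39391, so f ≈ 31.1080 / 0.78782 ≈ 39.4861 mm.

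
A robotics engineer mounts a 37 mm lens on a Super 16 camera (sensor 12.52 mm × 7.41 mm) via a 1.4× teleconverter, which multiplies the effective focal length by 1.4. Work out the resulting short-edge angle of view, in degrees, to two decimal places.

8.18°

Effective focal length f = 37 × 1.4 = 51.8 mm.
α = 2·arctan(7.41 / (2 × 51.8)) = 2·arctan(0.07153) ≈ 8.1822°.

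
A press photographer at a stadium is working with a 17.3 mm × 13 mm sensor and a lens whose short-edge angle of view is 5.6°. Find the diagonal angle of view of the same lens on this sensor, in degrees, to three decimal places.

From the short-edge AOV: f = 13 / (2·tan(2.8°)) = 13 / 0.09782 ≈ 132.9022 mm.
Sensor diagonal = √(17.3² + 13²) = √468.2900 ≈ 21.6400 mm.
Diagonal AOV = 2·arctan(21.6400 / (2 × 132.9022)) = 2·arctan(0.08141) ≈ 9.3087°.

9.309°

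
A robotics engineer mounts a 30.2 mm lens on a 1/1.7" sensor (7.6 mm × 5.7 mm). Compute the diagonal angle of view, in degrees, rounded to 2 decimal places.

Sensor diagonal = √(7.6² + 5.7²) = √90.2500 ≈ 9.5000 mm.
Angle of view α = 2·arctan(d/2f) with d = 9.5000 mm and f = 30.2 mm.
d/2f = 0.15728; arctan(0.15728) ≈ 8.9385°, so α ≈ 17.8770°.

17.88°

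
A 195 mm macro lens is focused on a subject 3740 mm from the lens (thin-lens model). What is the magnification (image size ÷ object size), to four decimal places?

0.0550×

Thin lens: 1/f = 1/dₒ + 1/dᵢ → 1/dᵢ = 1/195 − 1/3740 = 0.0048608 mm⁻¹, so dᵢ ≈ 205.7264 mm.
Magnification m = dᵢ/dₒ = 205.7264/3740 ≈ 0.05501.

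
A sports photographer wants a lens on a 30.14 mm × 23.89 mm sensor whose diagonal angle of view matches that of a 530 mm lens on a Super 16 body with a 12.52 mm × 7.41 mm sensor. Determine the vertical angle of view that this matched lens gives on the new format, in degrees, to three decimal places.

Sensor diagonal = √(12.52² + 7.41²) = √211.6585 ≈ 14.5485 mm.
Sensor diagonal = √(30.14² + 23.89²) = √1479.1517 ≈ 38.4597 mm.
Equal diagonal AOV ⇒ f₂ = f₁ · 38.4597/14.5485 = 530 × 2.64356 ≈ 1401.0846 mm.
Vertical AOV on the new format = 2·arctan(23.89 / (2 × 1401.0846)) = 2·arctan(0.00853) ≈ 0.9769°.

0.977°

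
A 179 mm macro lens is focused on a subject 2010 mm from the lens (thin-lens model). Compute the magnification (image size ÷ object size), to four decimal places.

0.0978×

Thin lens: 1/f = 1/dₒ + 1/dᵢ → 1/dᵢ = 1/179 − 1/2010 = 0.0050891 mm⁻¹, so dᵢ ≈ 196.4992 mm.
Magnification m = dᵢ/dₒ = 196.4992/2010 ≈ 0.09776.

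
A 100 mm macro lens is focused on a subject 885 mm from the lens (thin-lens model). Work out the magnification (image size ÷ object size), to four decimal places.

Thin lens: 1/f = 1/dₒ + 1/dᵢ → 1/dᵢ = 1/100 − 1/885 = 0.0088701 mm⁻¹, so dᵢ ≈ 112.7389 mm.
Magnification m = dᵢ/dₒ = 112.7389/885 ≈ 0.12739.

0.1274×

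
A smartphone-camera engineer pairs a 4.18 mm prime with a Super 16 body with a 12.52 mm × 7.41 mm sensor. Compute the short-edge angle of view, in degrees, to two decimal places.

Angle of view α = 2·arctan(h/2f) with h = 7.41 mm and f = 4.18 mm.
h/2f = 0.88636; arctan(0.88636) ≈ 41.5526°, so α ≈ 83.1052°.

83.11°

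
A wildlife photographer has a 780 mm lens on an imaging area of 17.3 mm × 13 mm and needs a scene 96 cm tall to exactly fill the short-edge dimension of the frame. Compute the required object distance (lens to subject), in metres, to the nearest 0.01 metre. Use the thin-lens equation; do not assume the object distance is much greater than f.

58.38 m

W: 96 cm = 960 mm.
Magnification m = h/W = dᵢ/dₒ; combined with 1/f = 1/dₒ + 1/dᵢ this gives dₒ = f·(1 + W/h).
dₒ = 780 mm × (1 + 960/13) = 780 × 74.8462 ≈ 58380.000 mm = 58.38 m.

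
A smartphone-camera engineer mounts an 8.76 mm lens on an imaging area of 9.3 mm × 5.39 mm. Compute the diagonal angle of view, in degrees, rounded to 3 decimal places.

63.061°

Sensor diagonal = √(9.3² + 5.39²) = √115.5421 ≈ 10.7491 mm.
Angle of view α = 2·arctan(d/2f) with d = 10.7491 mm and f = 8.76 mm.
d/2f = 0.61353; arctan(0.61353) ≈ 31.5304°, so α ≈ 63.0608°.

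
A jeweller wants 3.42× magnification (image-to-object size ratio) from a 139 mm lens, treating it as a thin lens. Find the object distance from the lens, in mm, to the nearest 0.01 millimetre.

With m = dᵢ/dₒ and 1/f = 1/dₒ + 1/dᵢ, substituting dᵢ = m·dₒ gives 1/f = (1 + 1/m)/dₒ, hence dₒ = f·(1 + 1/m).
dₒ = 139 × (1 + 1/3.42) = 139 × 1.29240 ≈ 179.643 mm.

179.64 mm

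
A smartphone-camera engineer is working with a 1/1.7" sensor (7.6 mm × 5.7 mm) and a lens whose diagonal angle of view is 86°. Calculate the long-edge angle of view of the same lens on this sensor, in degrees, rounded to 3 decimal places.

Sensor diagonal = √(7.6² + 5.7²) = √90.2500 ≈ 9.5000 mm.
From the diagonal AOV: f = 9.5000 / (2·tan(43°)) = 9.5000 / 1.86503 ≈ 5.0938 mm.
Long-edge AOV = 2·arctan(7.6 / (2 × 5.0938)) = 2·arctan(0.74601) ≈ 73.4468°.

73.447°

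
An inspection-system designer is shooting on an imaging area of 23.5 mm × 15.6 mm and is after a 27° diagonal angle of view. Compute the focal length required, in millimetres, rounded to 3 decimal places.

Sensor diagonal = √(23.5² + 15.6²) = √795.6100 ≈ 28.2066 mm.
From α = 2·arctan(d/2f) we get f = d / (2·tan(α/2)).
With d = 28.2066 mm and α/2 = 13.5°, tan(α/2) ≈ 0.24008, so f ≈ 28.2066 / 0.48016 ≈ 58.7444 mm.

58.744 mm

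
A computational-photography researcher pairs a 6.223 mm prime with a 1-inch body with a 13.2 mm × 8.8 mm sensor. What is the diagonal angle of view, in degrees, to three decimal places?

Sensor diagonal = √(13.2² + 8.8²) = √251.6800 ≈ 15.8644 mm.
Angle of view α = 2·arctan(d/2f) with d = 15.8644 mm and f = 6.223 mm.
d/2f = 1.27466; arctan(1.27466) ≈ 51.8850°, so α ≈ 103.7700°.

103.770°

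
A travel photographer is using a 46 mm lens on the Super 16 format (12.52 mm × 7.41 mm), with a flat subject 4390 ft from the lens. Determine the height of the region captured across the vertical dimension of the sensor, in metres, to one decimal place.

dₒ: 4390 ft × 304.8 mm/ft = 1338071.96 mm.
Similar triangles through the lens centre give W/dₒ = h/dᵢ; with 1/f = 1/dₒ + 1/dᵢ this gives W = h·(dₒ − f)/f.
W = 7.41 mm × (1.33807e+06 − 46) / 46 = 7.41 × 29087.5208 ≈ 215538.529 mm = 215.539 m.

215.5 m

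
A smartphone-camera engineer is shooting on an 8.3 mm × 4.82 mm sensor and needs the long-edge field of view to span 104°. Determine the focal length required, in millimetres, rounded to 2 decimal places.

3.24 mm

From α = 2·arctan(w/2f) we get f = w / (2·tan(α/2)).
With w = 8.3 mm and α/2 = 52°, tan(α/2) ≈ 1.27994, so f ≈ 8.3 / 2.55988 ≈ 3.2423 mm.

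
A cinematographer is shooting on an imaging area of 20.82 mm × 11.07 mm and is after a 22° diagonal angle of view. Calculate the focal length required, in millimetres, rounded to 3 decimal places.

Sensor diagonal = √(20.82² + 11.07²) = √556.0173 ≈ 23.5800 mm.
From α = 2·arctan(d/2f) we get f = d / (2·tan(α/2)).
With d = 23.5800 mm and α/2 = 11°, tan(α/2) ≈ 0.19438, so f ≈ 23.5800 / 0.38876 ≈ 60.6543 mm.

60.654 mm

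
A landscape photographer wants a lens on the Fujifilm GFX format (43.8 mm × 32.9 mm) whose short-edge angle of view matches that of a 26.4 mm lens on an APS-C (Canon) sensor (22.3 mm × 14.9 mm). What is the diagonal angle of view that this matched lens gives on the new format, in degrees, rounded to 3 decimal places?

Equal short-edge AOV ⇒ f₂ = f₁ · 32.9/14.9 = 26.4 × 2.20805 ≈ 58.2926 mm.
Sensor diagonal = √(43.8² + 32.9²) = √3000.8500 ≈ 54.7800 mm.
Diagonal AOV on the new format = 2·arctan(54.7800 / (2 × 58.2926)) = 2·arctan(0.46987) ≈ 50.3349°.

50.335°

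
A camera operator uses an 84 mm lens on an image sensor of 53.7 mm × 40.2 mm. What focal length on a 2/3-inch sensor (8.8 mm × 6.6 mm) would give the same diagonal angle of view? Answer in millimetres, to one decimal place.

13.8 mm

Sensor diagonal = √(53.7² + 40.2²) = √4499.7300 ≈ 67.0800 mm.
Sensor diagonal = √(8.8² + 6.6²) = √121.0000 ≈ 11.0000 mm.
Equal angle of view means equal diagonal/f ratio, so f₂ = f₁ · (diagonal₂/diagonal₁) = 84 × 11.0000/67.0800.
f₂ = 84 × 0.16398 ≈ 13.775 mm.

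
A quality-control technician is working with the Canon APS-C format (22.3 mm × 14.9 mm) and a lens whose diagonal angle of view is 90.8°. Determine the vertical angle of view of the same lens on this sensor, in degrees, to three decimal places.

58.791°

Sensor diagonal = √(22.3² + 14.9²) = √719.3000 ≈ 26.8198 mm.
From the diagonal AOV: f = 26.8198 / (2·tan(45.4°)) = 26.8198 / 2.02812 ≈ 13.2239 mm.
Vertical AOV = 2·arctan(14.9 / (2 × 13.2239)) = 2·arctan(0.56337) ≈ 58.7914°.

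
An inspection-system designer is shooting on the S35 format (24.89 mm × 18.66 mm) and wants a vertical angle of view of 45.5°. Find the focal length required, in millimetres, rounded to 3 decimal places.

From α = 2·arctan(h/2f) we get f = h / (2·tan(α/2)).
With h = 18.66 mm and α/2 = 22.75°, tan(α/2) ≈ 0.41933, so f ≈ 18.66 / 0.83867 ≈ 22.2495 mm.

22.250 mm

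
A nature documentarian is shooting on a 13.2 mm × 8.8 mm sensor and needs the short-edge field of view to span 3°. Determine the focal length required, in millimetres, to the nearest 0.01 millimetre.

From α = 2·arctan(h/2f) we get f = h / (2·tan(α/2)).
With h = 8.8 mm and α/2 = 1.5°, tan(α/2) ≈ 0.02619, so f ≈ 8.8 / 0.05237 ≈ 168.0292 mm.

168.03 mm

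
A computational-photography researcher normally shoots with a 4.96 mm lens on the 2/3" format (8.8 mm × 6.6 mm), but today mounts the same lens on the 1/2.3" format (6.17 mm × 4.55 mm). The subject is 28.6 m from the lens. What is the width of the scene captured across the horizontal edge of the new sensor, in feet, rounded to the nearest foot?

The focal length stays 4.96 mm; the relevant sensor dimension is now w = 6.17 mm. Object distance dₒ = 28.6 m = 28600 mm.
Thin-lens field width W = w·(dₒ − f)/f = 6.17 × (28600 − 4.96)/4.96 ≈ 35570.846 mm = 35570.846/304.8 ft = 116.702 ft.

117 ft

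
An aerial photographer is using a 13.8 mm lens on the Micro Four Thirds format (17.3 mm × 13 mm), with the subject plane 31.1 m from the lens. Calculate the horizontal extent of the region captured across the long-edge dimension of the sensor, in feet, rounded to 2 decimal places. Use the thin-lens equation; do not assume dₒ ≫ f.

127.86 ft

dₒ: 31.1 m = 31100 mm.
Similar triangles through the lens centre give W/dₒ = w/dᵢ; with 1/f = 1/dₒ + 1/dᵢ this gives W = w·(dₒ − f)/f.
W = 17.3 mm × (31100 − 13.8) / 13.8 = 17.3 × 2252.6232 ≈ 38970.381 mm = 38970.381/304.8 ft = 127.856 ft.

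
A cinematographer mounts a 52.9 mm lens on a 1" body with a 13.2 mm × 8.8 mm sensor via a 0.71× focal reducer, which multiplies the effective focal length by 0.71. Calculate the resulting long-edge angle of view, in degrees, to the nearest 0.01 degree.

Effective focal length f = 52.9 × 0.71 = 37.559 mm.
α = 2·arctan(13.2 / (2 × 37.559)) = 2·arctan(0.17572) ≈ 19.9329°.

19.93°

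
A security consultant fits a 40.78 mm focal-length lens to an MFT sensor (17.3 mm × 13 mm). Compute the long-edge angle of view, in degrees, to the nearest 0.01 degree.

23.95°

Angle of view α = 2·arctan(w/2f) with w = 17.3 mm and f = 40.78 mm.
w/2f = 0.21211; arctan(0.21211) ≈ 11.9757°, so α ≈ 23.9515°.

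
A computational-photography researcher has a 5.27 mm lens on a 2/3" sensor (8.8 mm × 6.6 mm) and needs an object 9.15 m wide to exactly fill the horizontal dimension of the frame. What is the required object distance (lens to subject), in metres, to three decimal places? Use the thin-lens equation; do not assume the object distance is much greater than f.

W: 9.15 m = 9150 mm.
Magnification m = w/W = dᵢ/dₒ; combined with 1/f = 1/dₒ + 1/dᵢ this gives dₒ = f·(1 + W/w).
dₒ = 5.27 mm × (1 + 9150/8.8) = 5.27 × 1040.7727 ≈ 5484.872 mm = 5.48487 m.

5.485 m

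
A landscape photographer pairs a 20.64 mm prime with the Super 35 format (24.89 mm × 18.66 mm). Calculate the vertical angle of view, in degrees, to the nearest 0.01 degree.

48.65°

Angle of view α = 2·arctan(h/2f) with h = 18.66 mm and f = 20.64 mm.
h/2f = 0.45203; arctan(0.45203) ≈ 24.3246°, so α ≈ 48.6493°.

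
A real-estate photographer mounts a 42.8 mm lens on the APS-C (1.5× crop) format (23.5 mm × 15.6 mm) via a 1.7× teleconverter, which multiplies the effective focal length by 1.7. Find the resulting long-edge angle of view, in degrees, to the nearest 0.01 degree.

18.35°

Effective focal length f = 42.8 × 1.7 = 72.76 mm.
α = 2·arctan(23.5 / (2 × 72.76)) = 2·arctan(0.16149) ≈ 18.3470°.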